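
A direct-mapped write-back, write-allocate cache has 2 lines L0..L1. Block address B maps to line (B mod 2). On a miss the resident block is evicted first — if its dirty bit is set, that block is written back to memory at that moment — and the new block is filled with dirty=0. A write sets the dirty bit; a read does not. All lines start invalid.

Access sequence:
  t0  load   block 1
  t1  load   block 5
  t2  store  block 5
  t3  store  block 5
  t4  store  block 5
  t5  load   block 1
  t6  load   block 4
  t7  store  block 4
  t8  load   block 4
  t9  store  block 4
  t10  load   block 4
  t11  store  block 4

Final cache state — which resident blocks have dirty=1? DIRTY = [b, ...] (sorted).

DIRTY = [4]

0: R B1 -> L1 miss  d=-]
1: R B5 -> L1 miss  d=-]
2: W B5 -> L1 hit  d=D]
3: W B5 -> L1 hit  d=D]
4: W B5 -> L1 hit  d=D]
5: R B1 -> L1 miss wb->B5  d=-]
6: R B4 -> L0 miss  d=-]
7: W B4 -> L0 hit  d=D]
8: R B4 -> L0 hit  d=D]
9: W B4 -> L0 hit  d=D]
10: R B4 -> L0 hit  d=D]
11: W B4 -> L0 hit  d=D]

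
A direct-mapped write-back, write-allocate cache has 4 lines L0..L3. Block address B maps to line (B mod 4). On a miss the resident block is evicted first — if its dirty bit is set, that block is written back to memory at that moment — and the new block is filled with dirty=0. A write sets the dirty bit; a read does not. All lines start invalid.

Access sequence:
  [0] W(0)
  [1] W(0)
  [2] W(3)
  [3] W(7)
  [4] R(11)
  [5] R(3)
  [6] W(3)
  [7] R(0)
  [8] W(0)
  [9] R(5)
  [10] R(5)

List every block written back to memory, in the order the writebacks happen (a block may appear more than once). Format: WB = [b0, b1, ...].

WB = [3, 7]

  0 | W B0 → L0 miss [D]
  1 | W B0 → L0 hit [D]
  2 | W B3 → L3 miss [D]
  3 | W B7 → L3 miss wb→B3 [D]
  4 | R B11 → L3 miss wb→B7 [-]
  5 | R B3 → L3 miss [-]
  6 | W B3 → L3 hit [D]
  7 | R B0 → L0 hit [D]
  8 | W B0 → L0 hit [D]
  9 | R B5 → L1 miss [-]
  10 | R B5 → L1 hit [-]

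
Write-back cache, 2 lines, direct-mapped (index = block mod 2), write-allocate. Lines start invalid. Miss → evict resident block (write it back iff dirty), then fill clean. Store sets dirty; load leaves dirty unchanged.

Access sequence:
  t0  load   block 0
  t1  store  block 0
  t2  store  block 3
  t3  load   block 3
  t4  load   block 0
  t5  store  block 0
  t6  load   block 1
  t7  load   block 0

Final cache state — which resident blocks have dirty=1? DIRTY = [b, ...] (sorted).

DIRTY = [0]

0: R B0 → L0 miss [-]
1: W B0 → L0 hit [D]
2: W B3 → L1 miss [D]
3: R B3 → L1 hit [D]
4: R B0 → L0 hit [D]
5: W B0 → L0 hit [D]
6: R B1 → L1 miss wb→B3 [-]
7: R B0 → L0 hit [D]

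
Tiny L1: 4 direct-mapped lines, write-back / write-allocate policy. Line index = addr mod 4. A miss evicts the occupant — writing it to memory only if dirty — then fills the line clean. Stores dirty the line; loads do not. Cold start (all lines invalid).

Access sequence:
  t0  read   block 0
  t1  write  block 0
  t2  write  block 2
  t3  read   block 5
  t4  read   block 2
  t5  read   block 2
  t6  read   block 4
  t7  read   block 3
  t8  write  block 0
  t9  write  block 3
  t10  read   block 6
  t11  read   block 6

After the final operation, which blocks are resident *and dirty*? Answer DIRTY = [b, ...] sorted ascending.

  0 | R B0 → L0 miss [-]
  1 | W B0 → L0 hit [D]
  2 | W B2 → L2 miss [D]
  3 | R B5 → L1 miss [-]
  4 | R B2 → L2 hit [D]
  5 | R B2 → L2 hit [D]
  6 | R B4 → L0 miss wb→B0 [-]
  7 | R B3 → L3 miss [-]
  8 | W B0 → L0 miss [D]
  9 | W B3 → L3 hit [D]
  10 | R B6 → L2 miss wb→B2 [-]
  11 | R B6 → L2 hit [-]

DIRTY = [0, 3]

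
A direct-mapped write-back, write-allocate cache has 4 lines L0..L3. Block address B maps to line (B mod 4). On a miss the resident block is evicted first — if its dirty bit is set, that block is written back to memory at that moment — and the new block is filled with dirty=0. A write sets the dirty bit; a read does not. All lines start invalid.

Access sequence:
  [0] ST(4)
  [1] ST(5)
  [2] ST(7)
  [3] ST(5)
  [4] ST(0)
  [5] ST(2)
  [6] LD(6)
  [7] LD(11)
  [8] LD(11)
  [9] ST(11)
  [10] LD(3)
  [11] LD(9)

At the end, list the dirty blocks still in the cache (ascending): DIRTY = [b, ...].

DIRTY = [0]

0: W B4 -> L0 miss  d=D]
1: W B5 -> L1 miss  d=D]
2: W B7 -> L3 miss  d=D]
3: W B5 -> L1 hit  d=D]
4: W B0 -> L0 miss wb->B4  d=D]
5: W B2 -> L2 miss  d=D]
6: R B6 -> L2 miss wb->B2  d=-]
7: R B11 -> L3 miss wb->B7  d=-]
8: R B11 -> L3 hit  d=-]
9: W B11 -> L3 hit  d=D]
10: R B3 -> L3 miss wb->B11  d=-]
11: R B9 -> L1 miss wb->B5  d=-]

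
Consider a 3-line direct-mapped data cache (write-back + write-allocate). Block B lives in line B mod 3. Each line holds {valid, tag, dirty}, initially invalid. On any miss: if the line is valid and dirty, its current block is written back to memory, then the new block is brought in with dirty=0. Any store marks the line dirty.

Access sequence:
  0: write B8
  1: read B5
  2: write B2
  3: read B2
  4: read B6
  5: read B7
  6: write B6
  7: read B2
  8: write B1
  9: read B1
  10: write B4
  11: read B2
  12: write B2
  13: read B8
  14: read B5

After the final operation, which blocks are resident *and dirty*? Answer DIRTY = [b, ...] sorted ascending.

DIRTY = [4, 6]

  0 | W B8 → L2 miss [D]
  1 | R B5 → L2 miss wb→B8 [-]
  2 | W B2 → L2 miss [D]
  3 | R B2 → L2 hit [D]
  4 | R B6 → L0 miss [-]
  5 | R B7 → L1 miss [-]
  6 | W B6 → L0 hit [D]
  7 | R B2 → L2 hit [D]
  8 | W B1 → L1 miss [D]
  9 | R B1 → L1 hit [D]
  10 | W B4 → L1 miss wb→B1 [D]
  11 | R B2 → L2 hit [D]
  12 | W B2 → L2 hit [D]
  13 | R B8 → L2 miss wb→B2 [-]
  14 | R B5 → L2 miss [-]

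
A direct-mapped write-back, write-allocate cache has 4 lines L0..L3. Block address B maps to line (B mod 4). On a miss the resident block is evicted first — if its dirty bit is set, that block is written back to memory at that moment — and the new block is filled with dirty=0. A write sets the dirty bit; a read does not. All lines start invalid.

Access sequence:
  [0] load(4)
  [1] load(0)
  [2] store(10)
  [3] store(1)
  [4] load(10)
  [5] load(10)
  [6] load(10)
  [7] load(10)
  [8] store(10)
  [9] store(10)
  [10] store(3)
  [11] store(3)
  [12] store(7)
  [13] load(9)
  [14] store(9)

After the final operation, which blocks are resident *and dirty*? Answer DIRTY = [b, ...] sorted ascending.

0: R B4 → L0 miss [-]
1: R B0 → L0 miss [-]
2: W B10 → L2 miss [D]
3: W B1 → L1 miss [D]
4: R B10 → L2 hit [D]
5: R B10 → L2 hit [D]
6: R B10 → L2 hit [D]
7: R B10 → L2 hit [D]
8: W B10 → L2 hit [D]
9: W B10 → L2 hit [D]
10: W B3 → L3 miss [D]
11: W B3 → L3 hit [D]
12: W B7 → L3 miss wb→B3 [D]
13: R B9 → L1 miss wb→B1 [-]
14: W B9 → L1 hit [D]

DIRTY = [7, 9, 10]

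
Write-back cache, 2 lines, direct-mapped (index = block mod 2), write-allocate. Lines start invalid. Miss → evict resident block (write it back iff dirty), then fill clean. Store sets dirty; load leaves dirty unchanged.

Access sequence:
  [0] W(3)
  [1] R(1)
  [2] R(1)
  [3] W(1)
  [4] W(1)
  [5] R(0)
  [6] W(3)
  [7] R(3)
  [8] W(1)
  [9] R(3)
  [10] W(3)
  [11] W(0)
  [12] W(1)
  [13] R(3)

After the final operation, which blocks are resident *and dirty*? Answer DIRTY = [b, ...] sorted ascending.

DIRTY = [0]

0: W B3 -> L1 miss  d=D]
1: R B1 -> L1 miss wb->B3  d=-]
2: R B1 -> L1 hit  d=-]
3: W B1 -> L1 hit  d=D]
4: W B1 -> L1 hit  d=D]
5: R B0 -> L0 miss  d=-]
6: W B3 -> L1 miss wb->B1  d=D]
7: R B3 -> L1 hit  d=D]
8: W B1 -> L1 miss wb->B3  d=D]
9: R B3 -> L1 miss wb->B1  d=-]
10: W B3 -> L1 hit  d=D]
11: W B0 -> L0 hit  d=D]
12: W B1 -> L1 miss wb->B3  d=D]
13: R B3 -> L1 miss wb->B1  d=-]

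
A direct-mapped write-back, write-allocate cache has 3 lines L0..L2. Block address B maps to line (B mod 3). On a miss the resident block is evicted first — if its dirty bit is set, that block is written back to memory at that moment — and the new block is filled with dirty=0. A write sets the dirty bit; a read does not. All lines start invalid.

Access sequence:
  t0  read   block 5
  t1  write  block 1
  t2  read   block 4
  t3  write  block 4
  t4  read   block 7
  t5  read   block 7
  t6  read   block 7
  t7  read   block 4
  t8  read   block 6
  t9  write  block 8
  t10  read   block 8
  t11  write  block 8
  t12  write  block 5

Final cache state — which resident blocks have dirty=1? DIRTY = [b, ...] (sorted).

0: R B5 -> L2 miss  d=-]
1: W B1 -> L1 miss  d=D]
2: R B4 -> L1 miss wb->B1  d=-]
3: W B4 -> L1 hit  d=D]
4: R B7 -> L1 miss wb->B4  d=-]
5: R B7 -> L1 hit  d=-]
6: R B7 -> L1 hit  d=-]
7: R B4 -> L1 miss  d=-]
8: R B6 -> L0 miss  d=-]
9: W B8 -> L2 miss  d=D]
10: R B8 -> L2 hit  d=D]
11: W B8 -> L2 hit  d=D]
12: W B5 -> L2 miss wb->B8  d=D]

DIRTY = [5]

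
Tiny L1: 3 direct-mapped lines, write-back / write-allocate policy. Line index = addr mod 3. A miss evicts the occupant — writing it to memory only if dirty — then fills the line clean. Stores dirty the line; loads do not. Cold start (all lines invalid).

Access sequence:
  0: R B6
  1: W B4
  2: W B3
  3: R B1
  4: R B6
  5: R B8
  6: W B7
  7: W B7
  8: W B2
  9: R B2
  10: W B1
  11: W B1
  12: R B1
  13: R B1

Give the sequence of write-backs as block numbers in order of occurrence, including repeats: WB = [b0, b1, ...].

0: R B6 → L0 miss [-]
1: W B4 → L1 miss [D]
2: W B3 → L0 miss [D]
3: R B1 → L1 miss wb→B4 [-]
4: R B6 → L0 miss wb→B3 [-]
5: R B8 → L2 miss [-]
6: W B7 → L1 miss [D]
7: W B7 → L1 hit [D]
8: W B2 → L2 miss [D]
9: R B2 → L2 hit [D]
10: W B1 → L1 miss wb→B7 [D]
11: W B1 → L1 hit [D]
12: R B1 → L1 hit [D]
13: R B1 → L1 hit [D]

WB = [4, 3, 7]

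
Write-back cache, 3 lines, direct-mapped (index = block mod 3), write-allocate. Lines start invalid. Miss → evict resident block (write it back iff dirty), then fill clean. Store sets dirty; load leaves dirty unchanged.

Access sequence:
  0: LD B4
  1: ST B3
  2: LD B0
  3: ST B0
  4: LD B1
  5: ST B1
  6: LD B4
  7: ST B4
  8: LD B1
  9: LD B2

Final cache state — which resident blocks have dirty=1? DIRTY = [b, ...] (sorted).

DIRTY = [0]

  0 | R B4 → L1 miss [-]
  1 | W B3 → L0 miss [D]
  2 | R B0 → L0 miss wb→B3 [-]
  3 | W B0 → L0 hit [D]
  4 | R B1 → L1 miss [-]
  5 | W B1 → L1 hit [D]
  6 | R B4 → L1 miss wb→B1 [-]
  7 | W B4 → L1 hit [D]
  8 | R B1 → L1 miss wb→B4 [-]
  9 | R B2 → L2 miss [-]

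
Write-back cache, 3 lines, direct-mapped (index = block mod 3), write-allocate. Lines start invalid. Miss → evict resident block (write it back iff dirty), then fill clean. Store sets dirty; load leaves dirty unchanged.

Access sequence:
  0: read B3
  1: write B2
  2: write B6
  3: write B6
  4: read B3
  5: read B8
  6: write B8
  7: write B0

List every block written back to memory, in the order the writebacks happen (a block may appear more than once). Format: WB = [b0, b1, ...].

  0 | R B3 → L0 miss [-]
  1 | W B2 → L2 miss [D]
  2 | W B6 → L0 miss [D]
  3 | W B6 → L0 hit [D]
  4 | R B3 → L0 miss wb→B6 [-]
  5 | R B8 → L2 miss wb→B2 [-]
  6 | W B8 → L2 hit [D]
  7 | W B0 → L0 miss [D]

WB = [6, 2]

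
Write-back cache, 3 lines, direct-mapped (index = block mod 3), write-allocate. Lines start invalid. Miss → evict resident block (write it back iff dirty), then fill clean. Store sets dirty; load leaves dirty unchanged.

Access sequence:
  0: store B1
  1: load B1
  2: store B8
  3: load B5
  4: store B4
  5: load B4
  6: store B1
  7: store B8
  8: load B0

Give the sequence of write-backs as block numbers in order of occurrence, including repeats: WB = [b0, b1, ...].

  0 | W B1 → L1 miss [D]
  1 | R B1 → L1 hit [D]
  2 | W B8 → L2 miss [D]
  3 | R B5 → L2 miss wb→B8 [-]
  4 | W B4 → L1 miss wb→B1 [D]
  5 | R B4 → L1 hit [D]
  6 | W B1 → L1 miss wb→B4 [D]
  7 | W B8 → L2 miss [D]
  8 | R B0 → L0 miss [-]

WB = [8, 1, 4]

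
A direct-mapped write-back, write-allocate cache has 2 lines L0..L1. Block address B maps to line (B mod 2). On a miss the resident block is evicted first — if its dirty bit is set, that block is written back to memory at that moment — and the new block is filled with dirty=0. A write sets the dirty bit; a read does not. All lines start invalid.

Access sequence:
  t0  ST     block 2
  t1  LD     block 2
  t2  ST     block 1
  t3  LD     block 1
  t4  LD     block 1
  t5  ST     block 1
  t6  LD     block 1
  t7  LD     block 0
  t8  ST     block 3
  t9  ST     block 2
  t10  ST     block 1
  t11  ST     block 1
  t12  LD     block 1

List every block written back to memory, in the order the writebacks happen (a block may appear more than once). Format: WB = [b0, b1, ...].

0: W B2 → L0 miss [D]
1: R B2 → L0 hit [D]
2: W B1 → L1 miss [D]
3: R B1 → L1 hit [D]
4: R B1 → L1 hit [D]
5: W B1 → L1 hit [D]
6: R B1 → L1 hit [D]
7: R B0 → L0 miss wb→B2 [-]
8: W B3 → L1 miss wb→B1 [D]
9: W B2 → L0 miss [D]
10: W B1 → L1 miss wb→B3 [D]
11: W B1 → L1 hit [D]
12: R B1 → L1 hit [D]

WB = [2, 1, 3]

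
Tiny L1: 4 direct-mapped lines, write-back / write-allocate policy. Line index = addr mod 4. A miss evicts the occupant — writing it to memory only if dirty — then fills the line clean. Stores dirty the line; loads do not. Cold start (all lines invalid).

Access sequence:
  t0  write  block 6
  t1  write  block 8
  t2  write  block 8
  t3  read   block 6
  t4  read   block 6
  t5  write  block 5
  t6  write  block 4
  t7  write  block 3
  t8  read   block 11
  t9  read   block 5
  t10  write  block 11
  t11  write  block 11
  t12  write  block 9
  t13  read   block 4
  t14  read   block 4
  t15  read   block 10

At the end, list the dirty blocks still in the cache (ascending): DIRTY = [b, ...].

DIRTY = [4, 9, 11]

0: W B6 → L2 miss [D]
1: W B8 → L0 miss [D]
2: W B8 → L0 hit [D]
3: R B6 → L2 hit [D]
4: R B6 → L2 hit [D]
5: W B5 → L1 miss [D]
6: W B4 → L0 miss wb→B8 [D]
7: W B3 → L3 miss [D]
8: R B11 → L3 miss wb→B3 [-]
9: R B5 → L1 hit [D]
10: W B11 → L3 hit [D]
11: W B11 → L3 hit [D]
12: W B9 → L1 miss wb→B5 [D]
13: R B4 → L0 hit [D]
14: R B4 → L0 hit [D]
15: R B10 → L2 miss wb→B6 [-]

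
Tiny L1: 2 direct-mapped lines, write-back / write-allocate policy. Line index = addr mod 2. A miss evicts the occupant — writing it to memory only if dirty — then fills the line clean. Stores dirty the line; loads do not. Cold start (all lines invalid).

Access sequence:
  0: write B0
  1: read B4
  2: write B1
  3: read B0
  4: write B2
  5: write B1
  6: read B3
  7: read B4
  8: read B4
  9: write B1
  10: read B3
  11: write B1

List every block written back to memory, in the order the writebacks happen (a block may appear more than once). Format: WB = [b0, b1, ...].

  0 | W B0 → L0 miss [D]
  1 | R B4 → L0 miss wb→B0 [-]
  2 | W B1 → L1 miss [D]
  3 | R B0 → L0 miss [-]
  4 | W B2 → L0 miss [D]
  5 | W B1 → L1 hit [D]
  6 | R B3 → L1 miss wb→B1 [-]
  7 | R B4 → L0 miss wb→B2 [-]
  8 | R B4 → L0 hit [-]
  9 | W B1 → L1 miss [D]
  10 | R B3 → L1 miss wb→B1 [-]
  11 | W B1 → L1 miss [D]

WB = [0, 1, 2, 1]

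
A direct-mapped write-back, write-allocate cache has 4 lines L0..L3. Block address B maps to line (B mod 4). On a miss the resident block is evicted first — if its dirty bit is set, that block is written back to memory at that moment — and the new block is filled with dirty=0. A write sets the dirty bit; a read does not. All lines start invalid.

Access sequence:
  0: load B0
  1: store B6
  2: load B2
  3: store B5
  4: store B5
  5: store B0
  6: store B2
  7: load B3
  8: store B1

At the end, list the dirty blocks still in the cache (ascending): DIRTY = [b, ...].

DIRTY = [0, 1, 2]

0: R B0 -> L0 miss  d=-]
1: W B6 -> L2 miss  d=D]
2: R B2 -> L2 miss wb->B6  d=-]
3: W B5 -> L1 miss  d=D]
4: W B5 -> L1 hit  d=D]
5: W B0 -> L0 hit  d=D]
6: W B2 -> L2 hit  d=D]
7: R B3 -> L3 miss  d=-]
8: W B1 -> L1 miss wb->B5  d=D]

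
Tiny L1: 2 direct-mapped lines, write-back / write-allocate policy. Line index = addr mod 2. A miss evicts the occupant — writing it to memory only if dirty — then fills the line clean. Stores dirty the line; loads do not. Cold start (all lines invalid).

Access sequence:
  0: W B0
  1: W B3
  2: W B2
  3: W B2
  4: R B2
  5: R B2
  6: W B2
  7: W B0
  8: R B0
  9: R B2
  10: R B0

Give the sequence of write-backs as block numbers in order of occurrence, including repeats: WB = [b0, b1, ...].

WB = [0, 2, 0]

0: W B0 -> L0 miss  d=D]
1: W B3 -> L1 miss  d=D]
2: W B2 -> L0 miss wb->B0  d=D]
3: W B2 -> L0 hit  d=D]
4: R B2 -> L0 hit  d=D]
5: R B2 -> L0 hit  d=D]
6: W B2 -> L0 hit  d=D]
7: W B0 -> L0 miss wb->B2  d=D]
8: R B0 -> L0 hit  d=D]
9: R B2 -> L0 miss wb->B0  d=-]
10: R B0 -> L0 miss  d=-]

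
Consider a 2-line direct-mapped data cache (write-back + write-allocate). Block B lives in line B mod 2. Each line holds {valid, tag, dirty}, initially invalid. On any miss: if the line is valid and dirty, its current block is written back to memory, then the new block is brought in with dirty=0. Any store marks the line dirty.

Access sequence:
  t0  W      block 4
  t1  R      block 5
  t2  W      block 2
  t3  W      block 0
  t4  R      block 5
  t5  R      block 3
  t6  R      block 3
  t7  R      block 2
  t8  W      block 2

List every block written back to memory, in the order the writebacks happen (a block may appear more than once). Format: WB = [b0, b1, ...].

0: W B4 -> L0 miss  d=D]
1: R B5 -> L1 miss  d=-]
2: W B2 -> L0 miss wb->B4  d=D]
3: W B0 -> L0 miss wb->B2  d=D]
4: R B5 -> L1 hit  d=-]
5: R B3 -> L1 miss  d=-]
6: R B3 -> L1 hit  d=-]
7: R B2 -> L0 miss wb->B0  d=-]
8: W B2 -> L0 hit  d=D]

WB = [4, 2, 0]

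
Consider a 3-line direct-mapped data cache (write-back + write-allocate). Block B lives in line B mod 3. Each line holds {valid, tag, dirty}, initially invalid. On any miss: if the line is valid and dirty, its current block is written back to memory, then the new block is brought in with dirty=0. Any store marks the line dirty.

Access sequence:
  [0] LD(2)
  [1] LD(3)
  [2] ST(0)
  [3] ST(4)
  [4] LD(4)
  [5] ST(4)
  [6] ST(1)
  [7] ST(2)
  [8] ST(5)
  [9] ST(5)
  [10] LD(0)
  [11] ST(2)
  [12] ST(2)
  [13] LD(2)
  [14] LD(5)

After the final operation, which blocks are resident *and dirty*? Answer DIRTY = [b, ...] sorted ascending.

0: R B2 -> L2 miss  d=-]
1: R B3 -> L0 miss  d=-]
2: W B0 -> L0 miss  d=D]
3: W B4 -> L1 miss  d=D]
4: R B4 -> L1 hit  d=D]
5: W B4 -> L1 hit  d=D]
6: W B1 -> L1 miss wb->B4  d=D]
7: W B2 -> L2 hit  d=D]
8: W B5 -> L2 miss wb->B2  d=D]
9: W B5 -> L2 hit  d=D]
10: R B0 -> L0 hit  d=D]
11: W B2 -> L2 miss wb->B5  d=D]
12: W B2 -> L2 hit  d=D]
13: R B2 -> L2 hit  d=D]
14: R B5 -> L2 miss wb->B2  d=-]

DIRTY = [0, 1]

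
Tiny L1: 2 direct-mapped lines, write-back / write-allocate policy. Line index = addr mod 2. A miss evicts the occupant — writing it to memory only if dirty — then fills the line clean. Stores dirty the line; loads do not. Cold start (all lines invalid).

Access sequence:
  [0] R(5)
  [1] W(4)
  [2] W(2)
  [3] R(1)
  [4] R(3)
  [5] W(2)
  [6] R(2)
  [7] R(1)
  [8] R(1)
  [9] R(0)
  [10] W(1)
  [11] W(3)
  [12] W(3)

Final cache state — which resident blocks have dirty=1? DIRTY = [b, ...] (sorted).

DIRTY = [3]

  0 | R B5 → L1 miss [-]
  1 | W B4 → L0 miss [D]
  2 | W B2 → L0 miss wb→B4 [D]
  3 | R B1 → L1 miss [-]
  4 | R B3 → L1 miss [-]
  5 | W B2 → L0 hit [D]
  6 | R B2 → L0 hit [D]
  7 | R B1 → L1 miss [-]
  8 | R B1 → L1 hit [-]
  9 | R B0 → L0 miss wb→B2 [-]
  10 | W B1 → L1 hit [D]
  11 | W B3 → L1 miss wb→B1 [D]
  12 | W B3 → L1 hit [D]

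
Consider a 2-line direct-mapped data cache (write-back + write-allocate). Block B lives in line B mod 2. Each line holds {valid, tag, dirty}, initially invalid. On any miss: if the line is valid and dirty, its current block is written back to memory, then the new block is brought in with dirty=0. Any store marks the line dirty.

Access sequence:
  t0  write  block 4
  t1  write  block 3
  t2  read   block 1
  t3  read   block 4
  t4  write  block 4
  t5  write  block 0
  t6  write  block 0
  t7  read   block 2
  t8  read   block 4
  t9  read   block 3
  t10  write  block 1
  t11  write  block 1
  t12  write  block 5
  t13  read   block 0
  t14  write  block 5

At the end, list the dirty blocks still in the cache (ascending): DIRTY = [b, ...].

DIRTY = [5]

0: W B4 -> L0 miss  d=D]
1: W B3 -> L1 miss  d=D]
2: R B1 -> L1 miss wb->B3  d=-]
3: R B4 -> L0 hit  d=D]
4: W B4 -> L0 hit  d=D]
5: W B0 -> L0 miss wb->B4  d=D]
6: W B0 -> L0 hit  d=D]
7: R B2 -> L0 miss wb->B0  d=-]
8: R B4 -> L0 miss  d=-]
9: R B3 -> L1 miss  d=-]
10: W B1 -> L1 miss  d=D]
11: W B1 -> L1 hit  d=D]
12: W B5 -> L1 miss wb->B1  d=D]
13: R B0 -> L0 miss  d=-]
14: W B5 -> L1 hit  d=D]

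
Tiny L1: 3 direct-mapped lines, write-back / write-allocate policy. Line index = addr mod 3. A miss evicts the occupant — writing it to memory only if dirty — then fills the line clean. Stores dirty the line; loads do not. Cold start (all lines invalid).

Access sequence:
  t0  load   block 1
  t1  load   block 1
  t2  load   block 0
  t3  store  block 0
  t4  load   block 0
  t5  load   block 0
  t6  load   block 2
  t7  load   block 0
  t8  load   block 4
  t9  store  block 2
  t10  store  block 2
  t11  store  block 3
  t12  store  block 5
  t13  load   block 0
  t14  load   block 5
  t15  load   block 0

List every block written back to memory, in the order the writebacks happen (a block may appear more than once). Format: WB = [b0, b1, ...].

  0 | R B1 → L1 miss [-]
  1 | R B1 → L1 hit [-]
  2 | R B0 → L0 miss [-]
  3 | W B0 → L0 hit [D]
  4 | R B0 → L0 hit [D]
  5 | R B0 → L0 hit [D]
  6 | R B2 → L2 miss [-]
  7 | R B0 → L0 hit [D]
  8 | R B4 → L1 miss [-]
  9 | W B2 → L2 hit [D]
  10 | W B2 → L2 hit [D]
  11 | W B3 → L0 miss wb→B0 [D]
  12 | W B5 → L2 miss wb→B2 [D]
  13 | R B0 → L0 miss wb→B3 [-]
  14 | R B5 → L2 hit [D]
  15 | R B0 → L0 hit [-]

WB = [0, 2, 3]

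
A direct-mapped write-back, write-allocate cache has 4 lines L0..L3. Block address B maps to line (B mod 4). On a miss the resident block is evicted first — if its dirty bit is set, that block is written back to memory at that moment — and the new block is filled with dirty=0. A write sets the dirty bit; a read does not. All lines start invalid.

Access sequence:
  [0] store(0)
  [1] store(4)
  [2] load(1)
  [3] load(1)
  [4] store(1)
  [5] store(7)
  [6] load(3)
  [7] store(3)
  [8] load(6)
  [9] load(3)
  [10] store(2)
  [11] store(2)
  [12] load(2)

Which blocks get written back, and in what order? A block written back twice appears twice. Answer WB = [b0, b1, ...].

WB = [0, 7]

0: W B0 -> L0 miss  d=D]
1: W B4 -> L0 miss wb->B0  d=D]
2: R B1 -> L1 miss  d=-]
3: R B1 -> L1 hit  d=-]
4: W B1 -> L1 hit  d=D]
5: W B7 -> L3 miss  d=D]
6: R B3 -> L3 miss wb->B7  d=-]
7: W B3 -> L3 hit  d=D]
8: R B6 -> L2 miss  d=-]
9: R B3 -> L3 hit  d=D]
10: W B2 -> L2 miss  d=D]
11: W B2 -> L2 hit  d=D]
12: R B2 -> L2 hit  d=D]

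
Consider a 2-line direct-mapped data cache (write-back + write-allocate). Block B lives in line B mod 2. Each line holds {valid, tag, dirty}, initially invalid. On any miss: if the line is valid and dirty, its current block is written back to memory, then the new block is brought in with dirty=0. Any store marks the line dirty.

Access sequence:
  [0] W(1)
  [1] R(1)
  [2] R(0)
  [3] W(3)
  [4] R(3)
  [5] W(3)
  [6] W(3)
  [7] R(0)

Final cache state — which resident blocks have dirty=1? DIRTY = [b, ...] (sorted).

  0 | W B1 → L1 miss [D]
  1 | R B1 → L1 hit [D]
  2 | R B0 → L0 miss [-]
  3 | W B3 → L1 miss wb→B1 [D]
  4 | R B3 → L1 hit [D]
  5 | W B3 → L1 hit [D]
  6 | W B3 → L1 hit [D]
  7 | R B0 → L0 hit [-]

DIRTY = [3]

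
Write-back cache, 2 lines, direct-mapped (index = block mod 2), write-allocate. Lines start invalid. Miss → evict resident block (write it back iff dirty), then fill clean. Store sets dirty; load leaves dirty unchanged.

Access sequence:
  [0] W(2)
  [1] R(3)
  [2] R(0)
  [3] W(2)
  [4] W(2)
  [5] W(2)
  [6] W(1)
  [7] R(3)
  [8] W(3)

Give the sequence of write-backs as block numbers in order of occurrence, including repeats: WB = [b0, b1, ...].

0: W B2 -> L0 miss  d=D]
1: R B3 -> L1 miss  d=-]
2: R B0 -> L0 miss wb->B2  d=-]
3: W B2 -> L0 miss  d=D]
4: W B2 -> L0 hit  d=D]
5: W B2 -> L0 hit  d=D]
6: W B1 -> L1 miss  d=D]
7: R B3 -> L1 miss wb->B1  d=-]
8: W B3 -> L1 hit  d=D]

WB = [2, 1]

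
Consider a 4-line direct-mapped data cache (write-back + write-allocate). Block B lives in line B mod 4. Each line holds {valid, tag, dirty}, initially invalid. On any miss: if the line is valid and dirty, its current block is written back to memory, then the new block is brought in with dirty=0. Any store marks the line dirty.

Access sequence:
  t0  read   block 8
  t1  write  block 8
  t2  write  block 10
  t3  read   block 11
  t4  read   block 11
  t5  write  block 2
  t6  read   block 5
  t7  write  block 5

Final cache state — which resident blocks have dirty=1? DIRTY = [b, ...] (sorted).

0: R B8 → L0 miss [-]
1: W B8 → L0 hit [D]
2: W B10 → L2 miss [D]
3: R B11 → L3 miss [-]
4: R B11 → L3 hit [-]
5: W B2 → L2 miss wb→B10 [D]
6: R B5 → L1 miss [-]
7: W B5 → L1 hit [D]

DIRTY = [2, 5, 8]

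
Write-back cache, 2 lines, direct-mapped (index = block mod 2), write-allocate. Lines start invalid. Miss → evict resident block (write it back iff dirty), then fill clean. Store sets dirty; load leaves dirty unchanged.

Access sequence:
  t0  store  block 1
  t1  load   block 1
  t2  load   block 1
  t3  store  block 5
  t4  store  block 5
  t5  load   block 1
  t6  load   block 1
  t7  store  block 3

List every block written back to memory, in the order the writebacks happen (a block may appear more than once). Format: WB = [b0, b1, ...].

WB = [1, 5]

0: W B1 → L1 miss [D]
1: R B1 → L1 hit [D]
2: R B1 → L1 hit [D]
3: W B5 → L1 miss wb→B1 [D]
4: W B5 → L1 hit [D]
5: R B1 → L1 miss wb→B5 [-]
6: R B1 → L1 hit [-]
7: W B3 → L1 miss [D]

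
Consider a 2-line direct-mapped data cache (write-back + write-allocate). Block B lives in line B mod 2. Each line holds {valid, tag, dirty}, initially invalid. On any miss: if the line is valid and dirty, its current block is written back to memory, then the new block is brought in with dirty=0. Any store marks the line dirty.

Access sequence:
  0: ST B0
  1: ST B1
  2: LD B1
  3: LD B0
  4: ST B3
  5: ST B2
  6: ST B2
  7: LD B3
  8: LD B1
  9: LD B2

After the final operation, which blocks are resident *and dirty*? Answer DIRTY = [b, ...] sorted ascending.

DIRTY = [2]

0: W B0 → L0 miss [D]
1: W B1 → L1 miss [D]
2: R B1 → L1 hit [D]
3: R B0 → L0 hit [D]
4: W B3 → L1 miss wb→B1 [D]
5: W B2 → L0 miss wb→B0 [D]
6: W B2 → L0 hit [D]
7: R B3 → L1 hit [D]
8: R B1 → L1 miss wb→B3 [-]
9: R B2 → L0 hit [D]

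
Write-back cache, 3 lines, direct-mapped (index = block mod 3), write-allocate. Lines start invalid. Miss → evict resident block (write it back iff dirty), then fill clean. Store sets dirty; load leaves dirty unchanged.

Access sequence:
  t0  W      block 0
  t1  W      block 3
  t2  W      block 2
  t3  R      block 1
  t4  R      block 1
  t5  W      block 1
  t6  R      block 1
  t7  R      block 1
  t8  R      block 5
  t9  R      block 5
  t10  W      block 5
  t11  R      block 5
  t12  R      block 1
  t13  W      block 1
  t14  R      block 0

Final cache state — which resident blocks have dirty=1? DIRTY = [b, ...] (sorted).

DIRTY = [1, 5]

  0 | W B0 → L0 miss [D]
  1 | W B3 → L0 miss wb→B0 [D]
  2 | W B2 → L2 miss [D]
  3 | R B1 → L1 miss [-]
  4 | R B1 → L1 hit [-]
  5 | W B1 → L1 hit [D]
  6 | R B1 → L1 hit [D]
  7 | R B1 → L1 hit [D]
  8 | R B5 → L2 miss wb→B2 [-]
  9 | R B5 → L2 hit [-]
  10 | W B5 → L2 hit [D]
  11 | R B5 → L2 hit [D]
  12 | R B1 → L1 hit [D]
  13 | W B1 → L1 hit [D]
  14 | R B0 → L0 miss wb→B3 [-]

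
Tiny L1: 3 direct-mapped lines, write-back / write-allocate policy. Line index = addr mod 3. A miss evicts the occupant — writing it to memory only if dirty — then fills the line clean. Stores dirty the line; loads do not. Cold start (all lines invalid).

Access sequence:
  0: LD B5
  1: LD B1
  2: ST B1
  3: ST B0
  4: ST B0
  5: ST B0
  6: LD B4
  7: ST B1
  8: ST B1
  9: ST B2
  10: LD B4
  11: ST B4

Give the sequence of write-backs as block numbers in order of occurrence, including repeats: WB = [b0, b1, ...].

0: R B5 → L2 miss [-]
1: R B1 → L1 miss [-]
2: W B1 → L1 hit [D]
3: W B0 → L0 miss [D]
4: W B0 → L0 hit [D]
5: W B0 → L0 hit [D]
6: R B4 → L1 miss wb→B1 [-]
7: W B1 → L1 miss [D]
8: W B1 → L1 hit [D]
9: W B2 → L2 miss [D]
10: R B4 → L1 miss wb→B1 [-]
11: W B4 → L1 hit [D]

WB = [1, 1]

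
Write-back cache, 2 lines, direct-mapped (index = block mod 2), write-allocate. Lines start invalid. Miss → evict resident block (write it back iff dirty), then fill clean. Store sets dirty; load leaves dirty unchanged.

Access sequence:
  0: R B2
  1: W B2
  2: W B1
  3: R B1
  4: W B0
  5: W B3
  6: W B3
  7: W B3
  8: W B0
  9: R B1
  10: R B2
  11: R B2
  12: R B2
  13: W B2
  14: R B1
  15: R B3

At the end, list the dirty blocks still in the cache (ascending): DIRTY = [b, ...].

DIRTY = [2]

  0 | R B2 → L0 miss [-]
  1 | W B2 → L0 hit [D]
  2 | W B1 → L1 miss [D]
  3 | R B1 → L1 hit [D]
  4 | W B0 → L0 miss wb→B2 [D]
  5 | W B3 → L1 miss wb→B1 [D]
  6 | W B3 → L1 hit [D]
  7 | W B3 → L1 hit [D]
  8 | W B0 → L0 hit [D]
  9 | R B1 → L1 miss wb→B3 [-]
  10 | R B2 → L0 miss wb→B0 [-]
  11 | R B2 → L0 hit [-]
  12 | R B2 → L0 hit [-]
  13 | W B2 → L0 hit [D]
  14 | R B1 → L1 hit [-]
  15 | R B3 → L1 miss [-]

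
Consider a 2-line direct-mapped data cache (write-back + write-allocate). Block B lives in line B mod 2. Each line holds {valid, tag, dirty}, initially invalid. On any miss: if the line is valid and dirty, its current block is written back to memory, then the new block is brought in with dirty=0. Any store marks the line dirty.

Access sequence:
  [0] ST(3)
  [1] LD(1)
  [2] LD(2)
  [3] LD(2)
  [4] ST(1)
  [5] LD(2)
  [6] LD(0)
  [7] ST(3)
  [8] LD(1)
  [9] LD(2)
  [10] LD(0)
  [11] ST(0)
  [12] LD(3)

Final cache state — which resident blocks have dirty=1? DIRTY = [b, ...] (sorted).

DIRTY = [0]

0: W B3 -> L1 miss  d=D]
1: R B1 -> L1 miss wb->B3  d=-]
2: R B2 -> L0 miss  d=-]
3: R B2 -> L0 hit  d=-]
4: W B1 -> L1 hit  d=D]
5: R B2 -> L0 hit  d=-]
6: R B0 -> L0 miss  d=-]
7: W B3 -> L1 miss wb->B1  d=D]
8: R B1 -> L1 miss wb->B3  d=-]
9: R B2 -> L0 miss  d=-]
10: R B0 -> L0 miss  d=-]
11: W B0 -> L0 hit  d=D]
12: R B3 -> L1 miss  d=-]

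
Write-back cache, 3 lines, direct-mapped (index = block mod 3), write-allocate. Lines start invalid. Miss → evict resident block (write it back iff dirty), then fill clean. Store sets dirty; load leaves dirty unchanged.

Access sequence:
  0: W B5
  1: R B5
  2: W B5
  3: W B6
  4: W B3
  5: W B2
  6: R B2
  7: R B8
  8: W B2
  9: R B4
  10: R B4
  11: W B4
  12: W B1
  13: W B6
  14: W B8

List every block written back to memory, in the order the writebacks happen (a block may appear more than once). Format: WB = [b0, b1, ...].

WB = [6, 5, 2, 4, 3, 2]

0: W B5 -> L2 miss  d=D]
1: R B5 -> L2 hit  d=D]
2: W B5 -> L2 hit  d=D]
3: W B6 -> L0 miss  d=D]
4: W B3 -> L0 miss wb->B6  d=D]
5: W B2 -> L2 miss wb->B5  d=D]
6: R B2 -> L2 hit  d=D]
7: R B8 -> L2 miss wb->B2  d=-]
8: W B2 -> L2 miss  d=D]
9: R B4 -> L1 miss  d=-]
10: R B4 -> L1 hit  d=-]
11: W B4 -> L1 hit  d=D]
12: W B1 -> L1 miss wb->B4  d=D]
13: W B6 -> L0 miss wb->B3  d=D]
14: W B8 -> L2 miss wb->B2  d=D]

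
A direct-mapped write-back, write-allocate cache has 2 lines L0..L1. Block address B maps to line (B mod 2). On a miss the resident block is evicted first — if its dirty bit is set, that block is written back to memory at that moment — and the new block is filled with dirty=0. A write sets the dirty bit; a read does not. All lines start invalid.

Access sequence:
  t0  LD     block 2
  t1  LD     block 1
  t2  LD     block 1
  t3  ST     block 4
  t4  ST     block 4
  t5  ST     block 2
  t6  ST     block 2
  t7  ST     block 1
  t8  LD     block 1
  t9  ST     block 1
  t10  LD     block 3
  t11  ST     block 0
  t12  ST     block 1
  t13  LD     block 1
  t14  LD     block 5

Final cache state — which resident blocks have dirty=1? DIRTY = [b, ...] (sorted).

0: R B2 -> L0 miss  d=-]
1: R B1 -> L1 miss  d=-]
2: R B1 -> L1 hit  d=-]
3: W B4 -> L0 miss  d=D]
4: W B4 -> L0 hit  d=D]
5: W B2 -> L0 miss wb->B4  d=D]
6: W B2 -> L0 hit  d=D]
7: W B1 -> L1 hit  d=D]
8: R B1 -> L1 hit  d=D]
9: W B1 -> L1 hit  d=D]
10: R B3 -> L1 miss wb->B1  d=-]
11: W B0 -> L0 miss wb->B2  d=D]
12: W B1 -> L1 miss  d=D]
13: R B1 -> L1 hit  d=D]
14: R B5 -> L1 miss wb->B1  d=-]

DIRTY = [0]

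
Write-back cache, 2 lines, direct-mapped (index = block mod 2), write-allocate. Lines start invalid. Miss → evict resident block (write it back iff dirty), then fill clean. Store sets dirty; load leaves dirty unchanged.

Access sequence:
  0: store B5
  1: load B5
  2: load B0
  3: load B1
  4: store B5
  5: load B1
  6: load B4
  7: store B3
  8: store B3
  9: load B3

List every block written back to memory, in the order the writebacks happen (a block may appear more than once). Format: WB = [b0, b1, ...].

0: W B5 → L1 miss [D]
1: R B5 → L1 hit [D]
2: R B0 → L0 miss [-]
3: R B1 → L1 miss wb→B5 [-]
4: W B5 → L1 miss [D]
5: R B1 → L1 miss wb→B5 [-]
6: R B4 → L0 miss [-]
7: W B3 → L1 miss [D]
8: W B3 → L1 hit [D]
9: R B3 → L1 hit [D]

WB = [5, 5]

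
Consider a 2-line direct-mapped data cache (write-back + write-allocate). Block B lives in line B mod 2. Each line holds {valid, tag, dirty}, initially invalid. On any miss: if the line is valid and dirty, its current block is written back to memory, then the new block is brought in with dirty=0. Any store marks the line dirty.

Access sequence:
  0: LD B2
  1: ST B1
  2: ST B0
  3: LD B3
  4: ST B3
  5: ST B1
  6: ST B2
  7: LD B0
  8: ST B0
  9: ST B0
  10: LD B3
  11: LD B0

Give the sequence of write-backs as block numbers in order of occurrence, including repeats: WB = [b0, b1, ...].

  0 | R B2 → L0 miss [-]
  1 | W B1 → L1 miss [D]
  2 | W B0 → L0 miss [D]
  3 | R B3 → L1 miss wb→B1 [-]
  4 | W B3 → L1 hit [D]
  5 | W B1 → L1 miss wb→B3 [D]
  6 | W B2 → L0 miss wb→B0 [D]
  7 | R B0 → L0 miss wb→B2 [-]
  8 | W B0 → L0 hit [D]
  9 | W B0 → L0 hit [D]
  10 | R B3 → L1 miss wb→B1 [-]
  11 | R B0 → L0 hit [D]

WB = [1, 3, 0, 2, 1]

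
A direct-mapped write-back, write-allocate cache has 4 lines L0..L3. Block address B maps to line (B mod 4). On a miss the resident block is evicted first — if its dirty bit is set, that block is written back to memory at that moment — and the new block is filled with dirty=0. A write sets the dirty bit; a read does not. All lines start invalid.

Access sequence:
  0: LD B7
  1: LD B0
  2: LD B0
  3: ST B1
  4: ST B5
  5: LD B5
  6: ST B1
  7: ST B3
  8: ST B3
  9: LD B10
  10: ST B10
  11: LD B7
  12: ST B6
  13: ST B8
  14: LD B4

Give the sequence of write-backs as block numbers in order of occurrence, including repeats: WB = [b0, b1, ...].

0: R B7 -> L3 miss  d=-]
1: R B0 -> L0 miss  d=-]
2: R B0 -> L0 hit  d=-]
3: W B1 -> L1 miss  d=D]
4: W B5 -> L1 miss wb->B1  d=D]
5: R B5 -> L1 hit  d=D]
6: W B1 -> L1 miss wb->B5  d=D]
7: W B3 -> L3 miss  d=D]
8: W B3 -> L3 hit  d=D]
9: R B10 -> L2 miss  d=-]
10: W B10 -> L2 hit  d=D]
11: R B7 -> L3 miss wb->B3  d=-]
12: W B6 -> L2 miss wb->B10  d=D]
13: W B8 -> L0 miss  d=D]
14: R B4 -> L0 miss wb->B8  d=-]

WB = [1, 5, 3, 10, 8]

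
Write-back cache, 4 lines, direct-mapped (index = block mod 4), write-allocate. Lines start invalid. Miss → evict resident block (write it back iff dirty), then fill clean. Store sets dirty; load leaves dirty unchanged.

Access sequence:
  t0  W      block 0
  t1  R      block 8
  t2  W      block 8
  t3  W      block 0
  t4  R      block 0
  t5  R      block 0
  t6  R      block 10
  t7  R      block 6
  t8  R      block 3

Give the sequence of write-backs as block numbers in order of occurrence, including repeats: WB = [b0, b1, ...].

WB = [0, 8]

  0 | W B0 → L0 miss [D]
  1 | R B8 → L0 miss wb→B0 [-]
  2 | W B8 → L0 hit [D]
  3 | W B0 → L0 miss wb→B8 [D]
  4 | R B0 → L0 hit [D]
  5 | R B0 → L0 hit [D]
  6 | R B10 → L2 miss [-]
  7 | R B6 → L2 miss [-]
  8 | R B3 → L3 miss [-]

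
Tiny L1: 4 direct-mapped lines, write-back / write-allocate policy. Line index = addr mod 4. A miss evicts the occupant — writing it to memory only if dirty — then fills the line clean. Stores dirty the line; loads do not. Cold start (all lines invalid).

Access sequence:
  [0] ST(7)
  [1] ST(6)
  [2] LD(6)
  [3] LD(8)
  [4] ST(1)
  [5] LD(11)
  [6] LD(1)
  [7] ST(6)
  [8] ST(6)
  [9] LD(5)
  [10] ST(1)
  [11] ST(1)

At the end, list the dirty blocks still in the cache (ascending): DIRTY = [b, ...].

DIRTY = [1, 6]

0: W B7 → L3 miss [D]
1: W B6 → L2 miss [D]
2: R B6 → L2 hit [D]
3: R B8 → L0 miss [-]
4: W B1 → L1 miss [D]
5: R B11 → L3 miss wb→B7 [-]
6: R B1 → L1 hit [D]
7: W B6 → L2 hit [D]
8: W B6 → L2 hit [D]
9: R B5 → L1 miss wb→B1 [-]
10: W B1 → L1 miss [D]
11: W B1 → L1 hit [D]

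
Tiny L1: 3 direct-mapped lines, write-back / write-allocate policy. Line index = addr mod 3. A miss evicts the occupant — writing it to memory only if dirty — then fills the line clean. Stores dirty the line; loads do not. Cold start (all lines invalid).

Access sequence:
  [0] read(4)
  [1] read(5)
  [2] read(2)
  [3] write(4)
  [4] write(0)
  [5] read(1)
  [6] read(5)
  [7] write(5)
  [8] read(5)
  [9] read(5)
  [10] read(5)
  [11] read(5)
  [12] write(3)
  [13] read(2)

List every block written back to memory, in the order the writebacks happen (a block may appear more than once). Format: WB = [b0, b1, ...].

  0 | R B4 → L1 miss [-]
  1 | R B5 → L2 miss [-]
  2 | R B2 → L2 miss [-]
  3 | W B4 → L1 hit [D]
  4 | W B0 → L0 miss [D]
  5 | R B1 → L1 miss wb→B4 [-]
  6 | R B5 → L2 miss [-]
  7 | W B5 → L2 hit [D]
  8 | R B5 → L2 hit [D]
  9 | R B5 → L2 hit [D]
  10 | R B5 → L2 hit [D]
  11 | R B5 → L2 hit [D]
  12 | W B3 → L0 miss wb→B0 [D]
  13 | R B2 → L2 miss wb→B5 [-]

WB = [4, 0, 5]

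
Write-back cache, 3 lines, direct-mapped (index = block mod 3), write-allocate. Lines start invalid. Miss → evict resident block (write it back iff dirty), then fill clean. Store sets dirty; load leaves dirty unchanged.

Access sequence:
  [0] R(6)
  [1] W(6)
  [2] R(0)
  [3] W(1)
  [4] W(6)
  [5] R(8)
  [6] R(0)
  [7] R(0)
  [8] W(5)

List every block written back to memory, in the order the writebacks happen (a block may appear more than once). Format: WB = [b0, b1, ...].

0: R B6 -> L0 miss  d=-]
1: W B6 -> L0 hit  d=D]
2: R B0 -> L0 miss wb->B6  d=-]
3: W B1 -> L1 miss  d=D]
4: W B6 -> L0 miss  d=D]
5: R B8 -> L2 miss  d=-]
6: R B0 -> L0 miss wb->B6  d=-]
7: R B0 -> L0 hit  d=-]
8: W B5 -> L2 miss  d=D]

WB = [6, 6]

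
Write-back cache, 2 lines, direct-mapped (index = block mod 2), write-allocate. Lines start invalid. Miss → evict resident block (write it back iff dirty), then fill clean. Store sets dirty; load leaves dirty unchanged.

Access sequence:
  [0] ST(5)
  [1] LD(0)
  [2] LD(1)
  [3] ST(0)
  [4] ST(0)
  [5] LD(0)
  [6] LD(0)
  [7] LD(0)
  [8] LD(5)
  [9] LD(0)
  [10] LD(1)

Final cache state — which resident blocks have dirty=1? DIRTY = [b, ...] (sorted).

DIRTY = [0]

0: W B5 → L1 miss [D]
1: R B0 → L0 miss [-]
2: R B1 → L1 miss wb→B5 [-]
3: W B0 → L0 hit [D]
4: W B0 → L0 hit [D]
5: R B0 → L0 hit [D]
6: R B0 → L0 hit [D]
7: R B0 → L0 hit [D]
8: R B5 → L1 miss [-]
9: R B0 → L0 hit [D]
10: R B1 → L1 miss [-]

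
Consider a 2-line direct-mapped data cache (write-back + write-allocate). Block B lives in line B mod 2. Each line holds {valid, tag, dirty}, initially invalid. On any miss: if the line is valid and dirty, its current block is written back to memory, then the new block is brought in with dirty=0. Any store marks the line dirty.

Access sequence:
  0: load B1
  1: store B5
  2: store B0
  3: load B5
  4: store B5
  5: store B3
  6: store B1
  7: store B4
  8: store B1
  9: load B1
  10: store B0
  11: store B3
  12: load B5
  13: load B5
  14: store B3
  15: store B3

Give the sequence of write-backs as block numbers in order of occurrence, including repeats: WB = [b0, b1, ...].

WB = [5, 3, 0, 4, 1, 3]

  0 | R B1 → L1 miss [-]
  1 | W B5 → L1 miss [D]
  2 | W B0 → L0 miss [D]
  3 | R B5 → L1 hit [D]
  4 | W B5 → L1 hit [D]
  5 | W B3 → L1 miss wb→B5 [D]
  6 | W B1 → L1 miss wb→B3 [D]
  7 | W B4 → L0 miss wb→B0 [D]
  8 | W B1 → L1 hit [D]
  9 | R B1 → L1 hit [D]
  10 | W B0 → L0 miss wb→B4 [D]
  11 | W B3 → L1 miss wb→B1 [D]
  12 | R B5 → L1 miss wb→B3 [-]
  13 | R B5 → L1 hit [-]
  14 | W B3 → L1 miss [D]
  15 | W B3 → L1 hit [D]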